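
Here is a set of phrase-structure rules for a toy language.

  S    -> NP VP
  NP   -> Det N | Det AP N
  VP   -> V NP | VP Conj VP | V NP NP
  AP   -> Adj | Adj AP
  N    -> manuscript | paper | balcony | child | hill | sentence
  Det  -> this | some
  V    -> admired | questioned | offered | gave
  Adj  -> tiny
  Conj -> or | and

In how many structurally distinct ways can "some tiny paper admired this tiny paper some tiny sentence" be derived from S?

1

[S [NP [Det some] [AP [Adj tiny]] [N paper]] [VP [V admired] [NP [Det this] [AP [Adj tiny]] [N paper]] [NP [Det some] [AP [Adj tiny]] [N sentence]]]]
No rule offers an alternative attachment or grouping for any span, so this is the only derivation.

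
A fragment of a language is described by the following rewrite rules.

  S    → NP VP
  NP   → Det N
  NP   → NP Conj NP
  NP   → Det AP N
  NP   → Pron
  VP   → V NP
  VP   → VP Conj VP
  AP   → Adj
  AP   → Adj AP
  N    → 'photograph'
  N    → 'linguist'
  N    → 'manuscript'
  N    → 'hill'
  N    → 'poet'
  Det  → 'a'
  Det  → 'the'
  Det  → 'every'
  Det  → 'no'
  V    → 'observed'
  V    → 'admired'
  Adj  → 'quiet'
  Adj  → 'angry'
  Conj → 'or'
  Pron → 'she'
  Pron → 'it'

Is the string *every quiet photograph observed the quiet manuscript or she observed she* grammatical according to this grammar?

For S → NP VP, the only prefix that parses as NP is 'every quiet photograph', but the remainder 'observed the quiet manuscript or she observed she' is not a VP under these rules.

Ungrammatical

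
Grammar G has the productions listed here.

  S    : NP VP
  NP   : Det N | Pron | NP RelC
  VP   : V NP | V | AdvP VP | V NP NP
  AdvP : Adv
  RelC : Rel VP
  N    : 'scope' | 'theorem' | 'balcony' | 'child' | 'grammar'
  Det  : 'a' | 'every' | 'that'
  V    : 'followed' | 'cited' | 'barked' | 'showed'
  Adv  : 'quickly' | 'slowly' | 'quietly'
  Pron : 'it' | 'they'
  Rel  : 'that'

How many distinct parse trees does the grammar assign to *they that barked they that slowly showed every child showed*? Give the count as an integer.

3

Two of the 3 distinct bracketings:
[S [NP [NP [Pron they]] [RelC [Rel that] [VP [V barked] [NP [NP [Pron they]] [RelC [Rel that] [VP [AdvP [Adv slowly]] [VP [V showed] [NP [Det every] [N child]]]]]]]]] [VP [V showed]]]
[S [NP [NP [Pron they]] [RelC [Rel that] [VP [V barked] [NP [NP [Pron they]] [RelC [Rel that] [VP [AdvP [Adv slowly]] [VP [V showed]]]]] [NP [Det every] [N child]]]]] [VP [V showed]]]
The difference turns on whether VP → V NP is used at the relevant span, versus an alternative expansion of VP.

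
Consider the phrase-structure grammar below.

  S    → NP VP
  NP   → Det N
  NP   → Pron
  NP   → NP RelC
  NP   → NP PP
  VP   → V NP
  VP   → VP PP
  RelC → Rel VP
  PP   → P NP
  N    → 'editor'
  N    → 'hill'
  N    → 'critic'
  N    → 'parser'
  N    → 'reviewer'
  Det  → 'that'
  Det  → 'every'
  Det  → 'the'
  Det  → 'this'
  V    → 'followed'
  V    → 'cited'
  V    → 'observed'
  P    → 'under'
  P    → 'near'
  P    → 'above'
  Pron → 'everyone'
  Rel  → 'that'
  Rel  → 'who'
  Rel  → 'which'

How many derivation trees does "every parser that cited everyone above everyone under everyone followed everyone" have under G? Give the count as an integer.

9

Two of the 9 distinct bracketings:
[S [NP [NP [Det every] [N parser]] [RelC [Rel that] [VP [V cited] [NP [NP [Pron everyone]] [PP [P above] [NP [NP [Pron everyone]] [PP [P under] [NP [Pron everyone]]]]]]]]] [VP [V followed] [NP [Pron everyone]]]]
[S [NP [NP [Det every] [N parser]] [RelC [Rel that] [VP [V cited] [NP [NP [NP [Pron everyone]] [PP [P above] [NP [Pron everyone]]]] [PP [P under] [NP [Pron everyone]]]]]]] [VP [V followed] [NP [Pron everyone]]]]
The trees differ in how a recursive rule is bracketed over the same span.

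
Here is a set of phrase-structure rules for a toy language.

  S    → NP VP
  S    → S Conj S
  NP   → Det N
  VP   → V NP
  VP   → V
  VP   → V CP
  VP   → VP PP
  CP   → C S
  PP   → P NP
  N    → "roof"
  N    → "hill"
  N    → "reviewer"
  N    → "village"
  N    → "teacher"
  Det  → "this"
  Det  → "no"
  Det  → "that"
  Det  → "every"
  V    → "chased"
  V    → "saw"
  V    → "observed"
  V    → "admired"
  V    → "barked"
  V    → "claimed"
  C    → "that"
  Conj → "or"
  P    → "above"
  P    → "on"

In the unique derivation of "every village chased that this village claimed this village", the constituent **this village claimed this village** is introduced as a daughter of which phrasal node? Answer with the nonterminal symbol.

[S [NP [Det every] [N village]] [VP [V chased] [CP [C that] [S [NP [Det this] [N village]] [VP [V claimed] [NP [Det this] [N village]]]]]]]
The span 'this village claimed this village' is the S node built by S → NP VP.
Its mother is the CP built by CP → C S.

CP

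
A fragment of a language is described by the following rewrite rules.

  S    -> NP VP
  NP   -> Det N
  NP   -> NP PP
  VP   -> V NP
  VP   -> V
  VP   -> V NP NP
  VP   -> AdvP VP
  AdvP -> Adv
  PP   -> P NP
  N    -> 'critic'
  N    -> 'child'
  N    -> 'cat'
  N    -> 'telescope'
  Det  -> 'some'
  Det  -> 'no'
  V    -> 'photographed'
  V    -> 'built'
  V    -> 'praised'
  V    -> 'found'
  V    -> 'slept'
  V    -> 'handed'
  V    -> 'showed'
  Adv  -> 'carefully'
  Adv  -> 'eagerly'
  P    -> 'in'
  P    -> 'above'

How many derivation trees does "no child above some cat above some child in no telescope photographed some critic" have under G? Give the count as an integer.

5

Two of the 5 distinct bracketings:
[S [NP [NP [Det no] [N child]] [PP [P above] [NP [NP [Det some] [N cat]] [PP [P above] [NP [NP [Det some] [N child]] [PP [P in] [NP [Det no] [N telescope]]]]]]]] [VP [V photographed] [NP [Det some] [N critic]]]]
[S [NP [NP [Det no] [N child]] [PP [P above] [NP [NP [NP [Det some] [N cat]] [PP [P above] [NP [Det some] [N child]]]] [PP [P in] [NP [Det no] [N telescope]]]]]] [VP [V photographed] [NP [Det some] [N critic]]]]
The trees differ in how a recursive rule is bracketed over the same span.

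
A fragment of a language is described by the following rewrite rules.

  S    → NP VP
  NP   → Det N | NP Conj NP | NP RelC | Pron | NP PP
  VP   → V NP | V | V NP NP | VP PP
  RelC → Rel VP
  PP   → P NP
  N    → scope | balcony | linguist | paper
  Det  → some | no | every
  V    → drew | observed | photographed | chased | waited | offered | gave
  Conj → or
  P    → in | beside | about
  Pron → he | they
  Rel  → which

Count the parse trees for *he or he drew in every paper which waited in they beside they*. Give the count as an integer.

9

Two of the 9 distinct bracketings:
[S [NP [NP [Pron he]] [Conj or] [NP [Pron he]]] [VP [VP [V drew]] [PP [P in] [NP [NP [Det every] [N paper]] [RelC [Rel which] [VP [VP [V waited]] [PP [P in] [NP [NP [Pron they]] [PP [P beside] [NP [Pron they]]]]]]]]]]]
[S [NP [NP [Pron he]] [Conj or] [NP [Pron he]]] [VP [VP [V drew]] [PP [P in] [NP [NP [Det every] [N paper]] [RelC [Rel which] [VP [VP [VP [V waited]] [PP [P in] [NP [Pron they]]]] [PP [P beside] [NP [Pron they]]]]]]]]]
The difference turns on whether NP → NP PP is used at the relevant span, versus an alternative expansion of NP.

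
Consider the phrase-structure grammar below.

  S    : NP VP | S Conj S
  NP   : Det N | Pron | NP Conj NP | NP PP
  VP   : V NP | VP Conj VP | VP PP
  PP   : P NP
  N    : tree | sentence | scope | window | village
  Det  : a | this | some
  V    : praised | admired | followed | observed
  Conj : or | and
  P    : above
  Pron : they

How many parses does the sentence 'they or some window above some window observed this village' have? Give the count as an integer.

2

The two bracketings:
[S [NP [NP [Pron they]] [Conj or] [NP [NP [Det some] [N window]] [PP [P above] [NP [Det some] [N window]]]]] [VP [V observed] [NP [Det this] [N village]]]]
[S [NP [NP [NP [Pron they]] [Conj or] [NP [Det some] [N window]]] [PP [P above] [NP [Det some] [N window]]]] [VP [V observed] [NP [Det this] [N village]]]]
The trees differ in how a recursive rule is bracketed over the same span.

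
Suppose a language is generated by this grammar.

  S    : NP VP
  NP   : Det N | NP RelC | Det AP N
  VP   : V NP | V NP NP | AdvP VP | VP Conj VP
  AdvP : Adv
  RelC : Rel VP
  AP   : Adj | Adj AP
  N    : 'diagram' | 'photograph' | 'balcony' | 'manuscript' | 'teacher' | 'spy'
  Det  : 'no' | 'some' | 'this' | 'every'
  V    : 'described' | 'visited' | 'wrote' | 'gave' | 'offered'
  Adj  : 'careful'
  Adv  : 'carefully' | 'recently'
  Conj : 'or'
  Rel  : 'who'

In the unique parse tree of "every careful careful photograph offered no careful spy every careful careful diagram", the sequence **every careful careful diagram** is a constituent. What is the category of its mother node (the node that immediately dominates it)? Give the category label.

[S [NP [Det every] [AP [Adj careful] [AP [Adj careful]]] [N photograph]] [VP [V offered] [NP [Det no] [AP [Adj careful]] [N spy]] [NP [Det every] [AP [Adj careful] [AP [Adj careful]]] [N diagram]]]]
The span 'every careful careful diagram' is the NP node built by NP → Det AP N.
Its mother is the VP built by VP → V NP NP.

VP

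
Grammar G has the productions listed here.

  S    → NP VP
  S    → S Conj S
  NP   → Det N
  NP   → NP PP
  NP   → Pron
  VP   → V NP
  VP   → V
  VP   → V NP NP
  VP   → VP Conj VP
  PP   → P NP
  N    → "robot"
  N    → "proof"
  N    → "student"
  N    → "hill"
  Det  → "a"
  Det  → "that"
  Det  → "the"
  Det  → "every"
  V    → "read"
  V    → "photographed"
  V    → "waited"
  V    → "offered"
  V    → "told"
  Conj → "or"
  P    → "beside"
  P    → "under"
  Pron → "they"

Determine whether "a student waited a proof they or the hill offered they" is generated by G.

S
  S
    NP
      Det: a
      N: student
    VP
      V: waited
      NP
        Det: a
        N: proof
      NP
        Pron: they
  Conj: or
  S
    NP
      Det: the
      N: hill
    VP
      V: offered
      NP
        Pron: they
The bracketing above is licensed at every node by one of the given productions, with S at the root.

Grammatical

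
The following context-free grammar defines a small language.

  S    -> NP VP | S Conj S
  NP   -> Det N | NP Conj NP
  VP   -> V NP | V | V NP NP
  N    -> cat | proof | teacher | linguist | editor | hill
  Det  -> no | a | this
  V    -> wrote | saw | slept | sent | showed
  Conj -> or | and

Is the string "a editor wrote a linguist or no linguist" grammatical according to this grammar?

S
  NP
    Det: a
    N: editor
  VP
    V: wrote
    NP
      NP
        Det: a
        N: linguist
      Conj: or
      NP
        Det: no
        N: linguist
Each bracket corresponds to one application of a listed rule, so the string is derivable from S.

Grammatical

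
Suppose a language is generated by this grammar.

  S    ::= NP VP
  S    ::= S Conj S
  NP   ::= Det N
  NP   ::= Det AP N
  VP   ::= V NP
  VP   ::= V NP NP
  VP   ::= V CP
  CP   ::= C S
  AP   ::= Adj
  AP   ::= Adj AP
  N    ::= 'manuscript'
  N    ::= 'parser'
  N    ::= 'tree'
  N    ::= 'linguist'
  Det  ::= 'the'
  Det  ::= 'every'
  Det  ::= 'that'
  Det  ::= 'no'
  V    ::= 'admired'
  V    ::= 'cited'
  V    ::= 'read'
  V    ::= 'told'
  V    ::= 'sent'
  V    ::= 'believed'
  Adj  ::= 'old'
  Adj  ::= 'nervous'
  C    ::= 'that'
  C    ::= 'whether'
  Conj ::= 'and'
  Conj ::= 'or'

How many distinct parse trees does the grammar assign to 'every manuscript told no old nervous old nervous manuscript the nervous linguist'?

[S [NP [Det every] [N manuscript]] [VP [V told] [NP [Det no] [AP [Adj old] [AP [Adj nervous] [AP [Adj old] [AP [Adj nervous]]]]] [N manuscript]] [NP [Det the] [AP [Adj nervous]] [N linguist]]]]
No rule offers an alternative attachment or grouping for any span, so this is the only derivation.

1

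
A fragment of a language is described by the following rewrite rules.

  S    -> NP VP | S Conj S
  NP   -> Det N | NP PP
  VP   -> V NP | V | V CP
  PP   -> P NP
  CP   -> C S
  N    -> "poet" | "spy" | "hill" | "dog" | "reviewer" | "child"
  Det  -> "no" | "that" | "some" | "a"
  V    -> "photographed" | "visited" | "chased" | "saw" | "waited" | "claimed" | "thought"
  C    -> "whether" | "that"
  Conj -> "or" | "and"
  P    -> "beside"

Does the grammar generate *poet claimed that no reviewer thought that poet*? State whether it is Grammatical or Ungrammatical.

For S → NP VP, no prefix of the string parses as an NP. The alternative S rule S → S Conj S likewise has no satisfying split.

Ungrammatical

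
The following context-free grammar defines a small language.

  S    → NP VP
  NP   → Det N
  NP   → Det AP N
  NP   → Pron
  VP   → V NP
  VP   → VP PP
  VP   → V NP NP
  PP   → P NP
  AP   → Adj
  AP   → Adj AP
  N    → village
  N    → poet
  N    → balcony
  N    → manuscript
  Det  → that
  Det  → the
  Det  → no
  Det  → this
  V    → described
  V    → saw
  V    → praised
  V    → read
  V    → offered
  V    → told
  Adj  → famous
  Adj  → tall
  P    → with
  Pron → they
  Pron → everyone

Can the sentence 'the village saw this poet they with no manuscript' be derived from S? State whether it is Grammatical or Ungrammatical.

Grammatical

S
  NP
    Det: the
    N: village
  VP
    VP
      V: saw
      NP
        Det: this
        N: poet
      NP
        Pron: they
    PP
      P: with
      NP
        Det: no
        N: manuscript
Every word is introduced by a lexical rule and the phrasal rules combine the resulting categories into a single S.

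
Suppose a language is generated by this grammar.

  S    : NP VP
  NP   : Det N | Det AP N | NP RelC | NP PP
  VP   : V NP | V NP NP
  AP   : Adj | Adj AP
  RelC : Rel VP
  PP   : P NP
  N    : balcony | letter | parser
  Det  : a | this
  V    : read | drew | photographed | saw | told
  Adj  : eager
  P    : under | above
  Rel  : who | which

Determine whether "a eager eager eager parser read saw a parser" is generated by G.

Ungrammatical

A V word can never sit immediately before a V word in any string this grammar generates, so the substring 'read saw' rules out a derivation.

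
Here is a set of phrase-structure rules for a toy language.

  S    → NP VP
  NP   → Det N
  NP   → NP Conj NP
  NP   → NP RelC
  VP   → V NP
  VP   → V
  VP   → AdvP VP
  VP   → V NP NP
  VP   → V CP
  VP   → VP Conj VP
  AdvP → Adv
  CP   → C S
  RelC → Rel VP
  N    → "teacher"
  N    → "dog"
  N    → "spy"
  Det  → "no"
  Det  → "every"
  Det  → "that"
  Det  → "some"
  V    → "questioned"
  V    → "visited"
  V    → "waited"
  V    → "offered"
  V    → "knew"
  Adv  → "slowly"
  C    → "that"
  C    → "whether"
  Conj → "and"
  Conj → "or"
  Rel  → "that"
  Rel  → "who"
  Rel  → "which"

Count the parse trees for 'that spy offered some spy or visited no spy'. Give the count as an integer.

1

[S [NP [Det that] [N spy]] [VP [VP [V offered] [NP [Det some] [N spy]]] [Conj or] [VP [V visited] [NP [Det no] [N spy]]]]]
No rule offers an alternative attachment or grouping for any span, so this is the only derivation.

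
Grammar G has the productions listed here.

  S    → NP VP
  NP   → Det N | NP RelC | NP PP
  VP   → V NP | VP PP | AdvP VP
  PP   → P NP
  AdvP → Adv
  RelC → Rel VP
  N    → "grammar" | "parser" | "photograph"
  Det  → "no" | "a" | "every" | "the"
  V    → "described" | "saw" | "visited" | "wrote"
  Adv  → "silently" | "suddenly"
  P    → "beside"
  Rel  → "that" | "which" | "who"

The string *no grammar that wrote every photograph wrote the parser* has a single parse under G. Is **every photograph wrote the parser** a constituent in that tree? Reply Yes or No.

No

[S [NP [NP [Det no] [N grammar]] [RelC [Rel that] [VP [V wrote] [NP [Det every] [N photograph]]]]] [VP [V wrote] [NP [Det the] [N parser]]]]
The smallest constituent containing 'every photograph wrote the parser' is the S spanning 'no grammar that wrote every photograph wrote the parser'; no single node in the tree dominates exactly the given words.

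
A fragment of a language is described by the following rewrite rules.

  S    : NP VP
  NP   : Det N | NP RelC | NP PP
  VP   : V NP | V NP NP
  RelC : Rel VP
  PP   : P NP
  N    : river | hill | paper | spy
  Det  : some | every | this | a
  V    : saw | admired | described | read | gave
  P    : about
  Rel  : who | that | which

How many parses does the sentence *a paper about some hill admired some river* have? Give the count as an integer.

[S [NP [NP [Det a] [N paper]] [PP [P about] [NP [Det some] [N hill]]]] [VP [V admired] [NP [Det some] [N river]]]]
No rule offers an alternative attachment or grouping for any span, so this is the only derivation.

1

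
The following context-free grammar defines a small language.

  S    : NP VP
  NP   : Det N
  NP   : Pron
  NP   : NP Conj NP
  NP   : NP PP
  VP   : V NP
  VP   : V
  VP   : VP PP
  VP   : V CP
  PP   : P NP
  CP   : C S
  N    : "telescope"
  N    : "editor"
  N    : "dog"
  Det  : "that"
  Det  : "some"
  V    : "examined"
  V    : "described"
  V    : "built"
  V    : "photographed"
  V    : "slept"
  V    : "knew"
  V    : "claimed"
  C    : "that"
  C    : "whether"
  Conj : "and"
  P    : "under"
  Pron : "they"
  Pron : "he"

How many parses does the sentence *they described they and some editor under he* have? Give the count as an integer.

3

Two of the 3 distinct bracketings:
[S [NP [Pron they]] [VP [V described] [NP [NP [Pron they]] [Conj and] [NP [NP [Det some] [N editor]] [PP [P under] [NP [Pron he]]]]]]]
[S [NP [Pron they]] [VP [V described] [NP [NP [NP [Pron they]] [Conj and] [NP [Det some] [N editor]]] [PP [P under] [NP [Pron he]]]]]]
The trees differ in how a recursive rule is bracketed over the same span.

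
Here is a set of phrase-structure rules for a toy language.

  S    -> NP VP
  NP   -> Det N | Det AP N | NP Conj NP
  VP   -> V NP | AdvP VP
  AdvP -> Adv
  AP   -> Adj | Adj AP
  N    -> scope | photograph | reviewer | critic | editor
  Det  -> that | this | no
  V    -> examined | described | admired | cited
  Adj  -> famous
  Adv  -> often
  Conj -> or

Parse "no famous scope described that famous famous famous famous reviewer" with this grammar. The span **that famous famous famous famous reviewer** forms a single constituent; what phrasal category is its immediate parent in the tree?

VP

S
  NP
    Det: no
    AP
      Adj: famous
    N: scope
  VP
    V: described
    NP
      Det: that
      AP
        Adj: famous
        AP
          Adj: famous
          AP
            Adj: famous
            AP
              Adj: famous
      N: reviewer
The span 'that famous famous famous famous reviewer' is the NP node built by NP → Det AP N.
Its mother is the VP built by VP → V NP.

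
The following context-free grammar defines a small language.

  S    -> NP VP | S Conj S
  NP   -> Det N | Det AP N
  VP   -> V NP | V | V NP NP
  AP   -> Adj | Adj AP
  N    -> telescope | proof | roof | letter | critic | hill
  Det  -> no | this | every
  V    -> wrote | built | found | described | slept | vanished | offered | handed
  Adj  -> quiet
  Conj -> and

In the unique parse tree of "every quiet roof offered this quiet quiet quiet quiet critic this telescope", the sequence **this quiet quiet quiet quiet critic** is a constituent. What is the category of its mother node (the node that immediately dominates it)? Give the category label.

[S [NP [Det every] [AP [Adj quiet]] [N roof]] [VP [V offered] [NP [Det this] [AP [Adj quiet] [AP [Adj quiet] [AP [Adj quiet] [AP [Adj quiet]]]]] [N critic]] [NP [Det this] [N telescope]]]]
The span 'this quiet quiet quiet quiet critic' is the NP node built by NP → Det AP N.
Its mother is the VP built by VP → V NP NP.

VP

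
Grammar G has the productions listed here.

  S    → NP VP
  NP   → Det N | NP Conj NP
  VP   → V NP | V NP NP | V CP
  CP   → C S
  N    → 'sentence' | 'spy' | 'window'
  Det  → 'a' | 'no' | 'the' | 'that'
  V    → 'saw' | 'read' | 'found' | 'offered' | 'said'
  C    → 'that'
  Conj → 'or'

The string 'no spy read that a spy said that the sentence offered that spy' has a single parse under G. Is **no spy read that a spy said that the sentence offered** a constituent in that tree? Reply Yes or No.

[S [NP [Det no] [N spy]] [VP [V read] [CP [C that] [S [NP [Det a] [N spy]] [VP [V said] [CP [C that] [S [NP [Det the] [N sentence]] [VP [V offered] [NP [Det that] [N spy]]]]]]]]]]
The smallest constituent containing 'no spy read that a spy said that the sentence offered' is the S spanning 'no spy read that a spy said that the sentence offered that spy'; no single node in the tree dominates exactly the given words.

No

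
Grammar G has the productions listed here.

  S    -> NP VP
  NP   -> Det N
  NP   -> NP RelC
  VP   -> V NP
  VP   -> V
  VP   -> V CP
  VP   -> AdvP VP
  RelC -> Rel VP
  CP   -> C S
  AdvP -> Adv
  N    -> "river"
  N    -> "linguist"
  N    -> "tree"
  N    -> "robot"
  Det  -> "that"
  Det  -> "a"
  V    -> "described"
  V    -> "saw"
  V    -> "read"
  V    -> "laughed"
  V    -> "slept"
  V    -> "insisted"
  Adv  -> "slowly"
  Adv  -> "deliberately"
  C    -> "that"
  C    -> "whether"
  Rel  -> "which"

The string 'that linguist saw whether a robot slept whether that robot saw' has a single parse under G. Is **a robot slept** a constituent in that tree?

No

[S [NP [Det that] [N linguist]] [VP [V saw] [CP [C whether] [S [NP [Det a] [N robot]] [VP [V slept] [CP [C whether] [S [NP [Det that] [N robot]] [VP [V saw]]]]]]]]]
The smallest constituent containing 'a robot slept' is the S spanning 'a robot slept whether that robot saw'; no single node in the tree dominates exactly the given words.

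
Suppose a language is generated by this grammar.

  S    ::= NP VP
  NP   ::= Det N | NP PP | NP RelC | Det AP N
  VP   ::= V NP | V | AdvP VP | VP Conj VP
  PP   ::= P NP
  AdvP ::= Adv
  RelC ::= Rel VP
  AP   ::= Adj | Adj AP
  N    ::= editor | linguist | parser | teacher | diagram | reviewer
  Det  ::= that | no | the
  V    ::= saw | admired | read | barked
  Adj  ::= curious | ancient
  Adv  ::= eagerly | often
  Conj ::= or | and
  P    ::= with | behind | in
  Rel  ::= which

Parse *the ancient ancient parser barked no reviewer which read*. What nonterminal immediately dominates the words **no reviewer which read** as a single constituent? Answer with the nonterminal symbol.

S
  NP
    Det: the
    AP
      Adj: ancient
      AP
        Adj: ancient
    N: parser
  VP
    V: barked
    NP
      NP
        Det: no
        N: reviewer
      RelC
        Rel: which
        VP
          V: read
The span 'no reviewer which read' is the NP node built by NP → NP RelC.

NP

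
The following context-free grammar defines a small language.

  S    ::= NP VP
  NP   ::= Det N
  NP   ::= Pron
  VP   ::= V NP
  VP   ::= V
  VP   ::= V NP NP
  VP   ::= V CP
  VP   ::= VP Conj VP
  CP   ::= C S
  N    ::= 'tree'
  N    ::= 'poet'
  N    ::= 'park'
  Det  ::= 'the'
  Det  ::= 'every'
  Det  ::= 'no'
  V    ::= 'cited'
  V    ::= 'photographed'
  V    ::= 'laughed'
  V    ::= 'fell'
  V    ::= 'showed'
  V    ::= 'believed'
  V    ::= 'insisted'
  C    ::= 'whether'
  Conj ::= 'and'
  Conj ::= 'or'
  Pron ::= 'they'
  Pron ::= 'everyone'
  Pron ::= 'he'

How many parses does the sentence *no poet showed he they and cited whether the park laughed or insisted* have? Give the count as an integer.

Two of the 3 distinct bracketings:
[S [NP [Det no] [N poet]] [VP [VP [V showed] [NP [Pron he]] [NP [Pron they]]] [Conj and] [VP [V cited] [CP [C whether] [S [NP [Det the] [N park]] [VP [VP [V laughed]] [Conj or] [VP [V insisted]]]]]]]]
[S [NP [Det no] [N poet]] [VP [VP [V showed] [NP [Pron he]] [NP [Pron they]]] [Conj and] [VP [VP [V cited] [CP [C whether] [S [NP [Det the] [N park]] [VP [V laughed]]]]] [Conj or] [VP [V insisted]]]]]
The trees differ in how a recursive rule is bracketed over the same span.

3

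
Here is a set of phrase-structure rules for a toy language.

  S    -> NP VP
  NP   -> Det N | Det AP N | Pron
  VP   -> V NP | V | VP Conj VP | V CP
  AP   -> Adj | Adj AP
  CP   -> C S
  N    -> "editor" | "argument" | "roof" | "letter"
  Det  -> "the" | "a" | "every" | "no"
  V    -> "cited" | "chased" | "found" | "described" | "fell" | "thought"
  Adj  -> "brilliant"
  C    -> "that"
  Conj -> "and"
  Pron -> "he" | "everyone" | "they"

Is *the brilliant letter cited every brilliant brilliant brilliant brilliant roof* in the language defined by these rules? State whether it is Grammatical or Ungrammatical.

[S [NP [Det the] [AP [Adj brilliant]] [N letter]] [VP [V cited] [NP [Det every] [AP [Adj brilliant] [AP [Adj brilliant] [AP [Adj brilliant] [AP [Adj brilliant]]]]] [N roof]]]]
Each bracket corresponds to one application of a listed rule, so the string is derivable from S.

Grammatical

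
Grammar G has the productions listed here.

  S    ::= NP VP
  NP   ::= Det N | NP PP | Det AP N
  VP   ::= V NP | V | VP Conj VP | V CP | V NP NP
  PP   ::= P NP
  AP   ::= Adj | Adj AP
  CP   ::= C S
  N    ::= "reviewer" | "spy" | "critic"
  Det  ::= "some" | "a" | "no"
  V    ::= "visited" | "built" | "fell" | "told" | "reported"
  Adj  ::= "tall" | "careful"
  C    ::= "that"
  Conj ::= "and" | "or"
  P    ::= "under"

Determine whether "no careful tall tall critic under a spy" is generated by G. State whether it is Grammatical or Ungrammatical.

For S → NP VP, the only prefix that parses as NP is 'no careful tall tall critic', but the remainder 'under a spy' is not a VP under these rules.

Ungrammatical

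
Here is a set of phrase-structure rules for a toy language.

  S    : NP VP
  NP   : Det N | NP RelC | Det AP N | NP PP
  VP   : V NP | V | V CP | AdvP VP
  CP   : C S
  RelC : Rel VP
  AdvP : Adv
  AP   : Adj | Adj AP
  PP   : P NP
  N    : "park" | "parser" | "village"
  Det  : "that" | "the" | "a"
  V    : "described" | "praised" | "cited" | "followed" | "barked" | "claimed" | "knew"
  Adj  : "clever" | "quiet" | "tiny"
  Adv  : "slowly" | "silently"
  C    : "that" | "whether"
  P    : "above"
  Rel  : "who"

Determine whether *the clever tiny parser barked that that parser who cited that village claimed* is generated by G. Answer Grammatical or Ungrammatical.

Grammatical

[S [NP [Det the] [AP [Adj clever] [AP [Adj tiny]]] [N parser]] [VP [V barked] [CP [C that] [S [NP [NP [Det that] [N parser]] [RelC [Rel who] [VP [V cited] [NP [Det that] [N village]]]]] [VP [V claimed]]]]]]
The bracketing above is licensed at every node by one of the given productions, with S at the root.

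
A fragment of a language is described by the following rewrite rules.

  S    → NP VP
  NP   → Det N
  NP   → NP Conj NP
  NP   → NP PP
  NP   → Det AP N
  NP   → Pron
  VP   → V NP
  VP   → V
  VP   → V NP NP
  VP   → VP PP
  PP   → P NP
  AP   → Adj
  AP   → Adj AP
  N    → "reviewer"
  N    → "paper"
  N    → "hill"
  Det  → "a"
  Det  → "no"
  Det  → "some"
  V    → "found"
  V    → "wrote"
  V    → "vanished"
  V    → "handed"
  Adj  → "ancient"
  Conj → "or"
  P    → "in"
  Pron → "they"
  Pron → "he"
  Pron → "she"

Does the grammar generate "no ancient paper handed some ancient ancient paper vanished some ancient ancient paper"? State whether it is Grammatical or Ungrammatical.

Ungrammatical

For S → NP VP, the only prefix that parses as NP is 'no ancient paper', but the remainder 'handed some ancient ancient paper vanished some ancient ancient paper' is not a VP under these rules.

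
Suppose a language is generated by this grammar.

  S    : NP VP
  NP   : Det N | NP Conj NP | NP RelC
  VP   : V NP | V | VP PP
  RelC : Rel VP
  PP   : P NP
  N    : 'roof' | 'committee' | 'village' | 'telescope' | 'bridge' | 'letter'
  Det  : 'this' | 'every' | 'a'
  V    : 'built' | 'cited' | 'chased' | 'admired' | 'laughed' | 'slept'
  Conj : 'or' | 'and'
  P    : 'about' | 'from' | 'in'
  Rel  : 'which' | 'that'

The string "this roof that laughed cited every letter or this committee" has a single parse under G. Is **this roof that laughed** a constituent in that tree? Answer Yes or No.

Yes

[S [NP [NP [Det this] [N roof]] [RelC [Rel that] [VP [V laughed]]]] [VP [V cited] [NP [NP [Det every] [N letter]] [Conj or] [NP [Det this] [N committee]]]]]
The words 'this roof that laughed' are exhaustively dominated by a single NP node (built by NP → NP RelC), so they form a constituent.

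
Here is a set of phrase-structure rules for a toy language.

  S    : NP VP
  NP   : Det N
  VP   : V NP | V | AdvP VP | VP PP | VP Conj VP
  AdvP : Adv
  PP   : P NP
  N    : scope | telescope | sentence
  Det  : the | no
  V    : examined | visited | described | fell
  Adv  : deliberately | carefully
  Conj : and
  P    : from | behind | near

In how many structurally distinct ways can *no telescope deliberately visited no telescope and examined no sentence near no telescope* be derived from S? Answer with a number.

5

Two of the 5 distinct bracketings:
[S [NP [Det no] [N telescope]] [VP [AdvP [Adv deliberately]] [VP [VP [VP [V visited] [NP [Det no] [N telescope]]] [Conj and] [VP [V examined] [NP [Det no] [N sentence]]]] [PP [P near] [NP [Det no] [N telescope]]]]]]
[S [NP [Det no] [N telescope]] [VP [AdvP [Adv deliberately]] [VP [VP [V visited] [NP [Det no] [N telescope]]] [Conj and] [VP [VP [V examined] [NP [Det no] [N sentence]]] [PP [P near] [NP [Det no] [N telescope]]]]]]]
The trees differ in how a recursive rule is bracketed over the same span.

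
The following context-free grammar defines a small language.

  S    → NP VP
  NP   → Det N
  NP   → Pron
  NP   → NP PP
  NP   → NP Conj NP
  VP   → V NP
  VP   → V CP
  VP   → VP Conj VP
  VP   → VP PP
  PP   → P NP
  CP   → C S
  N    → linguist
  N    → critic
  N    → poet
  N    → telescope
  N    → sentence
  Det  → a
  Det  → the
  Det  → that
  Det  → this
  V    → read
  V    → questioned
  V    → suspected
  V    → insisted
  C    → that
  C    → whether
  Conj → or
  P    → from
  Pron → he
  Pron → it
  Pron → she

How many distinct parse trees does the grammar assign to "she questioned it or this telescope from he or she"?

6

Two of the 6 distinct bracketings:
[S [NP [Pron she]] [VP [V questioned] [NP [NP [NP [Pron it]] [Conj or] [NP [Det this] [N telescope]]] [PP [P from] [NP [NP [Pron he]] [Conj or] [NP [Pron she]]]]]]]
[S [NP [Pron she]] [VP [V questioned] [NP [NP [Pron it]] [Conj or] [NP [NP [Det this] [N telescope]] [PP [P from] [NP [NP [Pron he]] [Conj or] [NP [Pron she]]]]]]]]
The trees differ in how a recursive rule is bracketed over the same span.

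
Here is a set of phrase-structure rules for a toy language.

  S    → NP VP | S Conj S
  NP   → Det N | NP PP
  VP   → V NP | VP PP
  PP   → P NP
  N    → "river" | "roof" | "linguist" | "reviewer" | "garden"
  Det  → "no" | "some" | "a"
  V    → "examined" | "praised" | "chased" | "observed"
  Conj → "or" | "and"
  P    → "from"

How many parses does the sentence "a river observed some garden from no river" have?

The two bracketings:
[S [NP [Det a] [N river]] [VP [V observed] [NP [NP [Det some] [N garden]] [PP [P from] [NP [Det no] [N river]]]]]]
[S [NP [Det a] [N river]] [VP [VP [V observed] [NP [Det some] [N garden]]] [PP [P from] [NP [Det no] [N river]]]]]
The difference turns on whether NP → NP PP is used at the relevant span, versus an alternative expansion of NP.

2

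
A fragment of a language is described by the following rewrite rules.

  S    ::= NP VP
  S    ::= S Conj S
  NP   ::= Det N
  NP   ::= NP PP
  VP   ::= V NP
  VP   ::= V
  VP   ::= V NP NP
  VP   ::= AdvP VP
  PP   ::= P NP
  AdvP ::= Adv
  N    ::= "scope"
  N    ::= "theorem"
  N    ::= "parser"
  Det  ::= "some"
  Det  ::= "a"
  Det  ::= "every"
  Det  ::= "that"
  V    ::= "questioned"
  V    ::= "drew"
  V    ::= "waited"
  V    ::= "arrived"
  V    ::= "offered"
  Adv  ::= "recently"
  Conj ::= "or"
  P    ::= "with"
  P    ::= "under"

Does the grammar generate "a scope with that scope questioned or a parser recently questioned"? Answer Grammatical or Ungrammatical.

S
  S
    NP
      NP
        Det: a
        N: scope
      PP
        P: with
        NP
          Det: that
          N: scope
    VP
      V: questioned
  Conj: or
  S
    NP
      Det: a
      N: parser
    VP
      AdvP
        Adv: recently
      VP
        V: questioned
Every word is introduced by a lexical rule and the phrasal rules combine the resulting categories into a single S.

Grammatical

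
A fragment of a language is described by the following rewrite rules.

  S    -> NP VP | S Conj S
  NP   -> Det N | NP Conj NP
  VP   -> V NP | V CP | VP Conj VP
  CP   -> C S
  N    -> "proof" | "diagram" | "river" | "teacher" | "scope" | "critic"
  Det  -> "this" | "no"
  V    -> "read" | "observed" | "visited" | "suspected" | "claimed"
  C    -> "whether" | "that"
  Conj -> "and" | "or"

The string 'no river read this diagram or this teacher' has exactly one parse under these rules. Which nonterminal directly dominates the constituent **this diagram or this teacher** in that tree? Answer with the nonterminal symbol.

[S [NP [Det no] [N river]] [VP [V read] [NP [NP [Det this] [N diagram]] [Conj or] [NP [Det this] [N teacher]]]]]
The span 'this diagram or this teacher' is the NP node built by NP → NP Conj NP.
Its mother is the VP built by VP → V NP.

VP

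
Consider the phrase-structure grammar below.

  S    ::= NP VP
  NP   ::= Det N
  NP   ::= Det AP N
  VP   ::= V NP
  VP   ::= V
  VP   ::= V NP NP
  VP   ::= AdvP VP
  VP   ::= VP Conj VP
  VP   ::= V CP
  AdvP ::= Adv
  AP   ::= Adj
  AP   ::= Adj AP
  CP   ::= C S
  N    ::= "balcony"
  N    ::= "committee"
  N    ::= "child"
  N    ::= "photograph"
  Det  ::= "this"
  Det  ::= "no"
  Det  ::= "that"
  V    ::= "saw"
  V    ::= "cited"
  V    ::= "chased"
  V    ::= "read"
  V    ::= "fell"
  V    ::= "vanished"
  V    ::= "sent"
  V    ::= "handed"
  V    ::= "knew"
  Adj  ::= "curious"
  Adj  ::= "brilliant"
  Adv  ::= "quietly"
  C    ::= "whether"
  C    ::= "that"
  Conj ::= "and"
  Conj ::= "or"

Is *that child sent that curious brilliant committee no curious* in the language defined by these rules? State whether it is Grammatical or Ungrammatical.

Ungrammatical

For S → NP VP, the only prefix that parses as NP is 'that child', but the remainder 'sent that curious brilliant committee no curious' is not a VP under these rules.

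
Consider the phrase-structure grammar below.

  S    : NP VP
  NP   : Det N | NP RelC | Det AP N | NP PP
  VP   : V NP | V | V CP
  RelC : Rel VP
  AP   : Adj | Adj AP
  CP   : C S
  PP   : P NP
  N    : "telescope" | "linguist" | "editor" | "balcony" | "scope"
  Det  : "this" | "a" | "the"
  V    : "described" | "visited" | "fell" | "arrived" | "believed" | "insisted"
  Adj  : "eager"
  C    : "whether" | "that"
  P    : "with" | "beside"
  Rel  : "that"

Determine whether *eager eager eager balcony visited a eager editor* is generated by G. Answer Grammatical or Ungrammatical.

For S → NP VP, no prefix of the string parses as an NP.

Ungrammatical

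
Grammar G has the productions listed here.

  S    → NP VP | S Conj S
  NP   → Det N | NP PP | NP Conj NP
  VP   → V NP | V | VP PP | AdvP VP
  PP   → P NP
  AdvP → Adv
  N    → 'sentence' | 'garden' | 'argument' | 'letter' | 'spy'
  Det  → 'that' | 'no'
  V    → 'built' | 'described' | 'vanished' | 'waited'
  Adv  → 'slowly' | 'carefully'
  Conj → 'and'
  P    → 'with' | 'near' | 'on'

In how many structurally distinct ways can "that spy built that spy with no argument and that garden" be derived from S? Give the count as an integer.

3

Two of the 3 distinct bracketings:
[S [NP [Det that] [N spy]] [VP [V built] [NP [NP [Det that] [N spy]] [PP [P with] [NP [NP [Det no] [N argument]] [Conj and] [NP [Det that] [N garden]]]]]]]
[S [NP [Det that] [N spy]] [VP [V built] [NP [NP [NP [Det that] [N spy]] [PP [P with] [NP [Det no] [N argument]]]] [Conj and] [NP [Det that] [N garden]]]]]
The trees differ in how a recursive rule is bracketed over the same span.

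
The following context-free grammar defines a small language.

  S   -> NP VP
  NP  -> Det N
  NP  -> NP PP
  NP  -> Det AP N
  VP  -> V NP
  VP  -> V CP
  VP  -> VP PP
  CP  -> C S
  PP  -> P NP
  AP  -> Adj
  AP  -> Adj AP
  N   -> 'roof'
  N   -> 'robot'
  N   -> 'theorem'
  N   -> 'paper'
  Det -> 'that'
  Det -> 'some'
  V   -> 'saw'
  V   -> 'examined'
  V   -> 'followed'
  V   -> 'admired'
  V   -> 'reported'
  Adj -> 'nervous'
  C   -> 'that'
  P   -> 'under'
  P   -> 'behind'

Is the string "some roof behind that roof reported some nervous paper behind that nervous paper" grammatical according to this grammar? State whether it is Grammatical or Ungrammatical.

Grammatical

S
  NP
    NP
      Det: some
      N: roof
    PP
      P: behind
      NP
        Det: that
        N: roof
  VP
    V: reported
    NP
      NP
        Det: some
        AP
          Adj: nervous
        N: paper
      PP
        P: behind
        NP
          Det: that
          AP
            Adj: nervous
          N: paper
Every word is introduced by a lexical rule and the phrasal rules combine the resulting categories into a single S.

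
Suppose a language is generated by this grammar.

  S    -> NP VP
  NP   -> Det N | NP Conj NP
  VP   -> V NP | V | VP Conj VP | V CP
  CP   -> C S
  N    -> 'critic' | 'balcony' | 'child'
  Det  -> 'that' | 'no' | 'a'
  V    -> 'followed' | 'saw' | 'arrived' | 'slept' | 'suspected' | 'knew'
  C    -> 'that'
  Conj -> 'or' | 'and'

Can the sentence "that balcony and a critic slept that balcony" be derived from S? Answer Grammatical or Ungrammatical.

S
  NP
    NP
      Det: that
      N: balcony
    Conj: and
    NP
      Det: a
      N: critic
  VP
    V: slept
    NP
      Det: that
      N: balcony
Every word is introduced by a lexical rule and the phrasal rules combine the resulting categories into a single S.

Grammatical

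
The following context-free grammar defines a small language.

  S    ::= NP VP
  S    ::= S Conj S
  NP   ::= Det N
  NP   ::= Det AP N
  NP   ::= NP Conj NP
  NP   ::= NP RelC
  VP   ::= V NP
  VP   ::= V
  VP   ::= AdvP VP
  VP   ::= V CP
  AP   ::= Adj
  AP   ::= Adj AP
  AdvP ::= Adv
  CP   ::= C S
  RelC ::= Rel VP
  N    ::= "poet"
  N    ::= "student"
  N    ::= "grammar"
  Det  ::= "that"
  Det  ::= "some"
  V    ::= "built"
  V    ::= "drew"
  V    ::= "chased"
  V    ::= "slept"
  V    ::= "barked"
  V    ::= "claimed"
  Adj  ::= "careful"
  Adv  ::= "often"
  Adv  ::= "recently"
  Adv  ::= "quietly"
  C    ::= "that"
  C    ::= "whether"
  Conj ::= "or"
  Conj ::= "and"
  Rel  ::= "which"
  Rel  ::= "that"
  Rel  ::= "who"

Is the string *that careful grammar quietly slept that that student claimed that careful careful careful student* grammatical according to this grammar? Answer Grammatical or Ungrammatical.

Grammatical

[S [NP [Det that] [AP [Adj careful]] [N grammar]] [VP [AdvP [Adv quietly]] [VP [V slept] [CP [C that] [S [NP [Det that] [N student]] [VP [V claimed] [NP [Det that] [AP [Adj careful] [AP [Adj careful] [AP [Adj careful]]]] [N student]]]]]]]]
Each bracket corresponds to one application of a listed rule, so the string is derivable from S.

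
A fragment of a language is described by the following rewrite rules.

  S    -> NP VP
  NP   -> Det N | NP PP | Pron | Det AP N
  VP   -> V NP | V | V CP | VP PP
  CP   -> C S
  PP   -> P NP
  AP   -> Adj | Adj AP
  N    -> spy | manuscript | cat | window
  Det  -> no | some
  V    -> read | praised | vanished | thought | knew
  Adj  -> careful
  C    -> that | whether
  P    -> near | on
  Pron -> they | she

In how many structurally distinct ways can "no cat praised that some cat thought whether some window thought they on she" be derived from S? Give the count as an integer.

4

Two of the 4 distinct bracketings:
[S [NP [Det no] [N cat]] [VP [V praised] [CP [C that] [S [NP [Det some] [N cat]] [VP [V thought] [CP [C whether] [S [NP [Det some] [N window]] [VP [V thought] [NP [NP [Pron they]] [PP [P on] [NP [Pron she]]]]]]]]]]]]
[S [NP [Det no] [N cat]] [VP [V praised] [CP [C that] [S [NP [Det some] [N cat]] [VP [V thought] [CP [C whether] [S [NP [Det some] [N window]] [VP [VP [V thought] [NP [Pron they]]] [PP [P on] [NP [Pron she]]]]]]]]]]]
The difference turns on whether NP → NP PP is used at the relevant span, versus an alternative expansion of NP.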